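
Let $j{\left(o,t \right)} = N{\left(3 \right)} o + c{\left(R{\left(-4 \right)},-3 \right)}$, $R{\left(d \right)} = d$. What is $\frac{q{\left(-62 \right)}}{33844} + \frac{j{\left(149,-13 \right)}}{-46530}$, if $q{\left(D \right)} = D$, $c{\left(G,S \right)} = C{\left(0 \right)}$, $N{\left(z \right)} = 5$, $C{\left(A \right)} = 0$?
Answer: $- \frac{702466}{39369033} \approx -0.017843$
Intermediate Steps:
$c{\left(G,S \right)} = 0$
$j{\left(o,t \right)} = 5 o$ ($j{\left(o,t \right)} = 5 o + 0 = 5 o$)
$\frac{q{\left(-62 \right)}}{33844} + \frac{j{\left(149,-13 \right)}}{-46530} = - \frac{62}{33844} + \frac{5 \cdot 149}{-46530} = \left(-62\right) \frac{1}{33844} + 745 \left(- \frac{1}{46530}\right) = - \frac{31}{16922} - \frac{149}{9306} = - \frac{702466}{39369033}$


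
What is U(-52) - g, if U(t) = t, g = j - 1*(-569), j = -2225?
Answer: 1604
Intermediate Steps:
g = -1656 (g = -2225 - 1*(-569) = -2225 + 569 = -1656)
U(-52) - g = -52 - 1*(-1656) = -52 + 1656 = 1604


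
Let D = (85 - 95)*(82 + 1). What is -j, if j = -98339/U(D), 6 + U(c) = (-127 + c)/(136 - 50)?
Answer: -8457154/1473 ≈ -5741.4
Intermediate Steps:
D = -830 (D = -10*83 = -830)
U(c) = -643/86 + c/86 (U(c) = -6 + (-127 + c)/(136 - 50) = -6 + (-127 + c)/86 = -6 + (-127 + c)*(1/86) = -6 + (-127/86 + c/86) = -643/86 + c/86)
j = 8457154/1473 (j = -98339/(-643/86 + (1/86)*(-830)) = -98339/(-643/86 - 415/43) = -98339/(-1473/86) = -98339*(-86/1473) = 8457154/1473 ≈ 5741.4)
-j = -1*8457154/1473 = -8457154/1473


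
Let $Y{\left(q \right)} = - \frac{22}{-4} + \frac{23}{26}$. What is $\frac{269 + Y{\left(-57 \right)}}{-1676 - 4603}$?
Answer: $- \frac{3580}{81627} \approx -0.043858$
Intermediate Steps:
$Y{\left(q \right)} = \frac{83}{13}$ ($Y{\left(q \right)} = \left(-22\right) \left(- \frac{1}{4}\right) + 23 \cdot \frac{1}{26} = \frac{11}{2} + \frac{23}{26} = \frac{83}{13}$)
$\frac{269 + Y{\left(-57 \right)}}{-1676 - 4603} = \frac{269 + \frac{83}{13}}{-1676 - 4603} = \frac{3580}{13 \left(-6279\right)} = \frac{3580}{13} \left(- \frac{1}{6279}\right) = - \frac{3580}{81627}$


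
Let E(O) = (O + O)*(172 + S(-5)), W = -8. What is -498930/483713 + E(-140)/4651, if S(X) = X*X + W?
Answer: -27918615390/2249749163 ≈ -12.410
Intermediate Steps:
S(X) = -8 + X**2 (S(X) = X*X - 8 = X**2 - 8 = -8 + X**2)
E(O) = 378*O (E(O) = (O + O)*(172 + (-8 + (-5)**2)) = (2*O)*(172 + (-8 + 25)) = (2*O)*(172 + 17) = (2*O)*189 = 378*O)
-498930/483713 + E(-140)/4651 = -498930/483713 + (378*(-140))/4651 = -498930*1/483713 - 52920*1/4651 = -498930/483713 - 52920/4651 = -27918615390/2249749163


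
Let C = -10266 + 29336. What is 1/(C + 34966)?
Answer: 1/54036 ≈ 1.8506e-5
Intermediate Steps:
C = 19070
1/(C + 34966) = 1/(19070 + 34966) = 1/54036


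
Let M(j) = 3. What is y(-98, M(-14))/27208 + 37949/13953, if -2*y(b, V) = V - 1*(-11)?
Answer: 1032418721/379633224 ≈ 2.7195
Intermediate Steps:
y(b, V) = -11/2 - V/2 (y(b, V) = -(V - 1*(-11))/2 = -(V + 11)/2 = -(11 + V)/2 = -11/2 - V/2)
y(-98, M(-14))/27208 + 37949/13953 = (-11/2 - ½*3)/27208 + 37949/13953 = (-11/2 - 3/2)*(1/27208) + 37949*(1/13953) = -7*1/27208 + 37949/13953 = -7/27208 + 37949/13953 = 1032418721/379633224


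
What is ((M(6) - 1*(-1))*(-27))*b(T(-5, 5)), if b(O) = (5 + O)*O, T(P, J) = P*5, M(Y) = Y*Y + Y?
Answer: -580500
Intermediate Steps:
M(Y) = Y + Y² (M(Y) = Y² + Y = Y + Y²)
T(P, J) = 5*P
b(O) = O*(5 + O)
((M(6) - 1*(-1))*(-27))*b(T(-5, 5)) = ((6*(1 + 6) - 1*(-1))*(-27))*((5*(-5))*(5 + 5*(-5))) = ((6*7 + 1)*(-27))*(-25*(5 - 25)) = ((42 + 1)*(-27))*(-25*(-20)) = (43*(-27))*500 = -1161*500 = -580500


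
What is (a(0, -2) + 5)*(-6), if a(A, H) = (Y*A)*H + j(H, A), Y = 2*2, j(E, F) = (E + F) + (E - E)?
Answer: -18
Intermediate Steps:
j(E, F) = E + F (j(E, F) = (E + F) + 0 = E + F)
Y = 4
a(A, H) = A + H + 4*A*H (a(A, H) = (4*A)*H + (H + A) = 4*A*H + (A + H) = A + H + 4*A*H)
(a(0, -2) + 5)*(-6) = ((0 - 2 + 4*0*(-2)) + 5)*(-6) = ((0 - 2 + 0) + 5)*(-6) = (-2 + 5)*(-6) = 3*(-6) = -18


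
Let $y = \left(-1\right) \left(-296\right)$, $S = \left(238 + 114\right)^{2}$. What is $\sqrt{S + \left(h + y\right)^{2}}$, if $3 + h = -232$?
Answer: $5 \sqrt{5105} \approx 357.25$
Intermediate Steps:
$h = -235$ ($h = -3 - 232 = -235$)
$S = 123904$ ($S = 352^{2} = 123904$)
$y = 296$
$\sqrt{S + \left(h + y\right)^{2}} = \sqrt{123904 + \left(-235 + 296\right)^{2}} = \sqrt{123904 + 61^{2}} = \sqrt{123904 + 3721} = \sqrt{127625} = 5 \sqrt{5105}$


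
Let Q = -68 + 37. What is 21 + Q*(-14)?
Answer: 455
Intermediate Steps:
Q = -31
21 + Q*(-14) = 21 - 31*(-14) = 21 + 434 = 455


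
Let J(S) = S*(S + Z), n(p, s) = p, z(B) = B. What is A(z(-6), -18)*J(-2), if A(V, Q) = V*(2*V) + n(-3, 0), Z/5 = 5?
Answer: -3174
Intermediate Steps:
Z = 25 (Z = 5*5 = 25)
A(V, Q) = -3 + 2*V² (A(V, Q) = V*(2*V) - 3 = 2*V² - 3 = -3 + 2*V²)
J(S) = S*(25 + S) (J(S) = S*(S + 25) = S*(25 + S))
A(z(-6), -18)*J(-2) = (-3 + 2*(-6)²)*(-2*(25 - 2)) = (-3 + 2*36)*(-2*23) = (-3 + 72)*(-46) = 69*(-46) = -3174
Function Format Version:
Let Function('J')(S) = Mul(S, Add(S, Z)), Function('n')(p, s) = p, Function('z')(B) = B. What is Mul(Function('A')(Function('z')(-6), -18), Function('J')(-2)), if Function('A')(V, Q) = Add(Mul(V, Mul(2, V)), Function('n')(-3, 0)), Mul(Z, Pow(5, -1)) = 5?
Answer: -3174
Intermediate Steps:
Z = 25 (Z = Mul(5, 5) = 25)
Function('A')(V, Q) = Add(-3, Mul(2, Pow(V, 2))) (Function('A')(V, Q) = Add(Mul(V, Mul(2, V)), -3) = Add(Mul(2, Pow(V, 2)), -3) = Add(-3, Mul(2, Pow(V, 2))))
Function('J')(S) = Mul(S, Add(25, S)) (Function('J')(S) = Mul(S, Add(S, 25)) = Mul(S, Add(25, S)))
Mul(Function('A')(Function('z')(-6), -18), Function('J')(-2)) = Mul(Add(-3, Mul(2, Pow(-6, 2))), Mul(-2, Add(25, -2))) = Mul(Add(-3, Mul(2, 36)), Mul(-2, 23)) = Mul(Add(-3, 72), -46) = Mul(69, -46) = -3174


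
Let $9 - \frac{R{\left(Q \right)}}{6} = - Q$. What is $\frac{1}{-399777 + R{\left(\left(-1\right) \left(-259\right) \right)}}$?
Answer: $- \frac{1}{398169} \approx -2.5115 \cdot 10^{-6}$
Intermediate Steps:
$R{\left(Q \right)} = 54 + 6 Q$ ($R{\left(Q \right)} = 54 - 6 \left(- Q\right) = 54 + 6 Q$)
$\frac{1}{-399777 + R{\left(\left(-1\right) \left(-259\right) \right)}} = \frac{1}{-399777 + \left(54 + 6 \left(\left(-1\right) \left(-259\right)\right)\right)} = \frac{1}{-399777 + \left(54 + 6 \cdot 259\right)} = \frac{1}{-399777 + \left(54 + 1554\right)} = \frac{1}{-399777 + 1608} = \frac{1}{-398169} = - \frac{1}{398169}$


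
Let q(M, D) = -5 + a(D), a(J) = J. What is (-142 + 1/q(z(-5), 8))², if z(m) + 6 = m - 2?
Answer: 180625/9 ≈ 20069.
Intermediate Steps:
z(m) = -8 + m (z(m) = -6 + (m - 2) = -6 + (-2 + m) = -8 + m)
q(M, D) = -5 + D
(-142 + 1/q(z(-5), 8))² = (-142 + 1/(-5 + 8))² = (-142 + 1/3)² = (-142 + ⅓)² = (-425/3)² = 180625/9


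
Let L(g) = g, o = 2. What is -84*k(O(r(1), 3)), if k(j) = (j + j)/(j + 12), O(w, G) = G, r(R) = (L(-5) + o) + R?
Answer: -168/5 ≈ -33.600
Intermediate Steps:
r(R) = -3 + R (r(R) = (-5 + 2) + R = -3 + R)
k(j) = 2*j/(12 + j) (k(j) = (2*j)/(12 + j) = 2*j/(12 + j))
-84*k(O(r(1), 3)) = -168*3/(12 + 3) = -168*3/15 = -84*⅖ = -168/5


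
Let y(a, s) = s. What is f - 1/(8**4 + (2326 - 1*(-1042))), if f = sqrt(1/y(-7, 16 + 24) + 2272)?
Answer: -1/7464 + sqrt(908810)/20 ≈ 47.666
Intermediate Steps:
f = sqrt(908810)/20 (f = sqrt(1/(16 + 24) + 2272) = sqrt(1/40 + 2272) = sqrt(90881/40) = sqrt(908810)/20 ≈ 47.666)
f - 1/(8**4 + (2326 - 1*(-1042))) = sqrt(908810)/20 - 1/(8**4 + (2326 - 1*(-1042))) = sqrt(908810)/20 - 1/(4096 + (2326 + 1042)) = sqrt(908810)/20 - 1/(4096 + 3368) = sqrt(908810)/20 - 1/7464 = -1/7464 + sqrt(908810)/20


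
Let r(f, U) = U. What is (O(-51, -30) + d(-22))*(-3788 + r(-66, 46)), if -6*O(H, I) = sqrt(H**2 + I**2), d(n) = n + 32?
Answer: -37420 + 1871*sqrt(389) ≈ -518.11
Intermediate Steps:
d(n) = 32 + n
O(H, I) = -sqrt(H**2 + I**2)/6
(O(-51, -30) + d(-22))*(-3788 + r(-66, 46)) = (-sqrt((-51)**2 + (-30)**2)/6 + (32 - 22))*(-3788 + 46) = (-sqrt(2601 + 900)/6 + 10)*(-3742) = (-sqrt(389)/2 + 10)*(-3742) = (10 - sqrt(389)/2)*(-3742) = -37420 + 1871*sqrt(389)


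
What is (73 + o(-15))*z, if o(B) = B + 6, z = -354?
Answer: -22656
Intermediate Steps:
o(B) = 6 + B
(73 + o(-15))*z = (73 + (6 - 15))*(-354) = (73 - 9)*(-354) = 64*(-354) = -22656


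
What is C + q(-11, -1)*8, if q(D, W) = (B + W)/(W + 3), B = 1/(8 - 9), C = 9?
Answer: 1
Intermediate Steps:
B = -1 (B = 1/(-1) = -1)
q(D, W) = (-1 + W)/(3 + W) (q(D, W) = (-1 + W)/(W + 3) = (-1 + W)/(3 + W))
C + q(-11, -1)*8 = 9 + ((-1 - 1)/(3 - 1))*8 = 9 + (-2/2)*8 = 9 + ((½)*(-2))*8 = 9 - 1*8 = 9 - 8 = 1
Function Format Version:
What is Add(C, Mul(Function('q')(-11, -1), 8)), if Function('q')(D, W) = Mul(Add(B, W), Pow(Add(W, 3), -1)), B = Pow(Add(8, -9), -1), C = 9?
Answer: 1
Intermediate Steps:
B = -1 (B = Pow(-1, -1) = -1)
Function('q')(D, W) = Mul(Pow(Add(3, W), -1), Add(-1, W)) (Function('q')(D, W) = Mul(Add(-1, W), Pow(Add(W, 3), -1)) = Mul(Add(-1, W), Pow(Add(3, W), -1)) = Mul(Pow(Add(3, W), -1), Add(-1, W)))
Add(C, Mul(Function('q')(-11, -1), 8)) = Add(9, Mul(Mul(Pow(Add(3, -1), -1), Add(-1, -1)), 8)) = Add(9, Mul(Mul(Pow(2, -1), -2), 8)) = Add(9, Mul(Mul(Rational(1, 2), -2), 8)) = Add(9, Mul(-1, 8)) = Add(9, -8) = 1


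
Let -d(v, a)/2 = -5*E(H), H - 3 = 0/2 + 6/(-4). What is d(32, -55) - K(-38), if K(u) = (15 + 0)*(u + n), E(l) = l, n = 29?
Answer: 150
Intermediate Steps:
H = 3/2 (H = 3 + (0/2 + 6/(-4)) = 3 + (0*(½) + 6*(-¼)) = 3 + (0 - 3/2) = 3 - 3/2 = 3/2 ≈ 1.5000)
K(u) = 435 + 15*u (K(u) = (15 + 0)*(u + 29) = 15*(29 + u) = 435 + 15*u)
d(v, a) = 15 (d(v, a) = -(-10)*3/2 = -2*(-15/2) = 15)
d(32, -55) - K(-38) = 15 - (435 + 15*(-38)) = 15 - (435 - 570) = 15 - 1*(-135) = 15 + 135 = 150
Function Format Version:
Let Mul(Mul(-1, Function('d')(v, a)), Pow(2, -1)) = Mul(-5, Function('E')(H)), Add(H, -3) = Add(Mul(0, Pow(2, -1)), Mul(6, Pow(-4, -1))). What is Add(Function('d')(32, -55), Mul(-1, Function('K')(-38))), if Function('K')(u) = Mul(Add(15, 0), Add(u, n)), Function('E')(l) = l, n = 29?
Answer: 150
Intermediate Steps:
H = Rational(3, 2) (H = Add(3, Add(Mul(0, Pow(2, -1)), Mul(6, Pow(-4, -1)))) = Add(3, Add(Mul(0, Rational(1, 2)), Mul(6, Rational(-1, 4)))) = Add(3, Add(0, Rational(-3, 2))) = Add(3, Rational(-3, 2)) = Rational(3, 2) ≈ 1.5000)
Function('K')(u) = Add(435, Mul(15, u)) (Function('K')(u) = Mul(Add(15, 0), Add(u, 29)) = Mul(15, Add(29, u)) = Add(435, Mul(15, u)))
Function('d')(v, a) = 15 (Function('d')(v, a) = Mul(-2, Mul(-5, Rational(3, 2))) = Mul(-2, Rational(-15, 2)) = 15)
Add(Function('d')(32, -55), Mul(-1, Function('K')(-38))) = Add(15, Mul(-1, Add(435, Mul(15, -38)))) = Add(15, Mul(-1, Add(435, -570))) = Add(15, Mul(-1, -135)) = Add(15, 135) = 150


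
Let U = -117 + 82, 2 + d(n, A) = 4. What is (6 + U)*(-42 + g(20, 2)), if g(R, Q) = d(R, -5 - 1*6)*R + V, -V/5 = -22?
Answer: -3132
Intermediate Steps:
V = 110 (V = -5*(-22) = 110)
d(n, A) = 2 (d(n, A) = -2 + 4 = 2)
U = -35
g(R, Q) = 110 + 2*R (g(R, Q) = 2*R + 110 = 110 + 2*R)
(6 + U)*(-42 + g(20, 2)) = (6 - 35)*(-42 + (110 + 2*20)) = -29*(-42 + (110 + 40)) = -29*(-42 + 150) = -29*108 = -3132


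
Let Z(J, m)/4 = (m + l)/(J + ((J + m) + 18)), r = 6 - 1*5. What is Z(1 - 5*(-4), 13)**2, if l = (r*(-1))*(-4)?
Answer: 4624/5329 ≈ 0.86771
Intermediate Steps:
r = 1 (r = 6 - 5 = 1)
l = 4 (l = (1*(-1))*(-4) = -1*(-4) = 4)
Z(J, m) = 4*(4 + m)/(18 + m + 2*J) (Z(J, m) = 4*((m + 4)/(J + ((J + m) + 18))) = 4*((4 + m)/(J + (18 + J + m))) = 4*((4 + m)/(18 + m + 2*J)) = 4*(4 + m)/(18 + m + 2*J))
Z(1 - 5*(-4), 13)**2 = (4*(4 + 13)/(18 + 13 + 2*(1 - 5*(-4))))**2 = (4*17/(18 + 13 + 2*(1 + 20)))**2 = (4*17/(18 + 13 + 2*21))**2 = (4*17/(18 + 13 + 42))**2 = (4*17/73)**2 = (4*(1/73)*17)**2 = (68/73)**2 = 4624/5329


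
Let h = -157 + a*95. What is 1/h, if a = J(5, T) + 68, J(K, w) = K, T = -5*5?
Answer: 1/6778 ≈ 0.00014754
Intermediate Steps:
T = -25
a = 73 (a = 5 + 68 = 73)
h = 6778 (h = -157 + 73*95 = -157 + 6935 = 6778)
1/h = 1/6778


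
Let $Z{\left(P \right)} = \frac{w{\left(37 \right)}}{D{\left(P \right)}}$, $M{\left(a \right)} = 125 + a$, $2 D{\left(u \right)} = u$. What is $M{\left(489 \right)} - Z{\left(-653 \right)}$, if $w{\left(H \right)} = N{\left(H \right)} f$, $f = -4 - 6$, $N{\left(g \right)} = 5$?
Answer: $\frac{400842}{653} \approx 613.85$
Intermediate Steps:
$f = -10$ ($f = -4 - 6 = -10$)
$D{\left(u \right)} = \frac{u}{2}$
$w{\left(H \right)} = -50$ ($w{\left(H \right)} = 5 \left(-10\right) = -50$)
$Z{\left(P \right)} = - \frac{100}{P}$ ($Z{\left(P \right)} = - \frac{50}{\frac{1}{2} P} = - 50 \frac{2}{P} = - \frac{100}{P}$)
$M{\left(489 \right)} - Z{\left(-653 \right)} = \left(125 + 489\right) - - \frac{100}{-653} = 614 - \left(-100\right) \left(- \frac{1}{653}\right) = 614 - \frac{100}{653} = \frac{400842}{653}$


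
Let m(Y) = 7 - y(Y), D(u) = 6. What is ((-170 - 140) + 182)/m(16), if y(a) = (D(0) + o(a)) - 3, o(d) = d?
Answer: 32/3 ≈ 10.667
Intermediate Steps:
y(a) = 3 + a (y(a) = (6 + a) - 3 = 3 + a)
m(Y) = 4 - Y (m(Y) = 7 - (3 + Y) = 7 + (-3 - Y) = 4 - Y)
((-170 - 140) + 182)/m(16) = ((-170 - 140) + 182)/(4 - 1*16) = (-310 + 182)/(4 - 16) = -128/(-12) = -128*(-1/12) = 32/3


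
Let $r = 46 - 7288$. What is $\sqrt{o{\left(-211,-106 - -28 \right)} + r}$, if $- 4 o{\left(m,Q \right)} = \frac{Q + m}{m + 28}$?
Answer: $\frac{i \sqrt{970162239}}{366} \approx 85.102 i$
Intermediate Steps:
$o{\left(m,Q \right)} = - \frac{Q + m}{4 \left(28 + m\right)}$ ($o{\left(m,Q \right)} = - \frac{\left(Q + m\right) \frac{1}{m + 28}}{4} = - \frac{\left(Q + m\right) \frac{1}{28 + m}}{4} = - \frac{\frac{1}{28 + m} \left(Q + m\right)}{4} = - \frac{Q + m}{4 \left(28 + m\right)}$)
$r = -7242$ ($r = 46 - 7288 = -7242$)
$\sqrt{o{\left(-211,-106 - -28 \right)} + r} = \sqrt{\frac{- (-106 - -28) - -211}{4 \left(28 - 211\right)} - 7242} = \sqrt{\frac{- (-106 + 28) + 211}{4 \left(-183\right)} - 7242} = \sqrt{\frac{1}{4} \left(- \frac{1}{183}\right) \left(\left(-1\right) \left(-78\right) + 211\right) - 7242} = \sqrt{\frac{1}{4} \left(- \frac{1}{183}\right) \left(78 + 211\right) - 7242} = \sqrt{\frac{1}{4} \left(- \frac{1}{183}\right) 289 - 7242} = \sqrt{- \frac{289}{732} - 7242} = \sqrt{- \frac{5301433}{732}} = \frac{i \sqrt{970162239}}{366}$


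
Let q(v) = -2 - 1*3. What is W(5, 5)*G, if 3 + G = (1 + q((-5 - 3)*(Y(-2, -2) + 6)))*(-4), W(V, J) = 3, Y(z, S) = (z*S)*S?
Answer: 39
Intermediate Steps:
Y(z, S) = z*S² (Y(z, S) = (S*z)*S = z*S²)
q(v) = -5 (q(v) = -2 - 3 = -5)
G = 13 (G = -3 + (1 - 5)*(-4) = -3 - 4*(-4) = -3 + 16 = 13)
W(5, 5)*G = 3*13 = 39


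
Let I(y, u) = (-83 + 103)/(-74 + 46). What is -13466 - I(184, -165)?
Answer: -94257/7 ≈ -13465.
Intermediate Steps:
I(y, u) = -5/7 (I(y, u) = 20/(-28) = 20*(-1/28) = -5/7)
-13466 - I(184, -165) = -13466 - 1*(-5/7) = -13466 + 5/7 = -94257/7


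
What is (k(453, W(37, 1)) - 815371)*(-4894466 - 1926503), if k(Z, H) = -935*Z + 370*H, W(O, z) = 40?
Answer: 8349725498094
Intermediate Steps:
(k(453, W(37, 1)) - 815371)*(-4894466 - 1926503) = ((-935*453 + 370*40) - 815371)*(-4894466 - 1926503) = ((-423555 + 14800) - 815371)*(-6820969) = (-408755 - 815371)*(-6820969) = -1224126*(-6820969) = 8349725498094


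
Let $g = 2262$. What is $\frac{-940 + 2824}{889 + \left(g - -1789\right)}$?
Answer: $\frac{471}{1235} \approx 0.38138$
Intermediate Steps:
$\frac{-940 + 2824}{889 + \left(g - -1789\right)} = \frac{-940 + 2824}{889 + \left(2262 - -1789\right)} = \frac{1884}{889 + \left(2262 + 1789\right)} = \frac{1884}{889 + 4051} = \frac{1884}{4940} = 1884 \cdot \frac{1}{4940} = \frac{471}{1235}$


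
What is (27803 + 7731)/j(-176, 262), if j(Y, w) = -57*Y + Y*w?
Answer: -17767/18040 ≈ -0.98487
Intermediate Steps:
(27803 + 7731)/j(-176, 262) = (27803 + 7731)/((-176*(-57 + 262))) = 35534/((-176*205)) = 35534/(-36080) = 35534*(-1/36080) = -17767/18040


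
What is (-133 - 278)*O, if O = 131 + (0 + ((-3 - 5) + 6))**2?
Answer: -55485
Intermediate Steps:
O = 135 (O = 131 + (0 + (-8 + 6))**2 = 131 + (0 - 2)**2 = 131 + (-2)**2 = 131 + 4 = 135)
(-133 - 278)*O = (-133 - 278)*135 = -411*135 = -55485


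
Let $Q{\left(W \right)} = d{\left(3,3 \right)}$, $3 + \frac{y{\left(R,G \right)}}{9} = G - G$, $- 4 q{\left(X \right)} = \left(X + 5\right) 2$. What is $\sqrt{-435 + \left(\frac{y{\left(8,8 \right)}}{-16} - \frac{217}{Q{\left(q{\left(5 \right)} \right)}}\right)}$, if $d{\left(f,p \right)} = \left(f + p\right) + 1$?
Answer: $\frac{i \sqrt{7429}}{4} \approx 21.548 i$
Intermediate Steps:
$d{\left(f,p \right)} = 1 + f + p$
$q{\left(X \right)} = - \frac{5}{2} - \frac{X}{2}$ ($q{\left(X \right)} = - \frac{\left(X + 5\right) 2}{4} = - \frac{\left(5 + X\right) 2}{4} = - \frac{10 + 2 X}{4} = - \frac{5}{2} - \frac{X}{2}$)
$y{\left(R,G \right)} = -27$ ($y{\left(R,G \right)} = -27 + 9 \left(G - G\right) = -27 + 9 \cdot 0 = -27 + 0 = -27$)
$Q{\left(W \right)} = 7$ ($Q{\left(W \right)} = 1 + 3 + 3 = 7$)
$\sqrt{-435 + \left(\frac{y{\left(8,8 \right)}}{-16} - \frac{217}{Q{\left(q{\left(5 \right)} \right)}}\right)} = \sqrt{-435 - \left(31 - \frac{27}{16}\right)} = \sqrt{-435 - \frac{469}{16}} = \sqrt{- \frac{7429}{16}} = \frac{i \sqrt{7429}}{4}$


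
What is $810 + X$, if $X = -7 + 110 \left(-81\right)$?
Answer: $-8107$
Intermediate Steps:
$X = -8917$ ($X = -7 - 8910 = -8917$)
$810 + X = 810 - 8917 = -8107$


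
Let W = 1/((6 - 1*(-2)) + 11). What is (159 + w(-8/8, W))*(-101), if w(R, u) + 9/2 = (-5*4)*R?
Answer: -35249/2 ≈ -17625.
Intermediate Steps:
W = 1/19 (W = 1/((6 + 2) + 11) = 1/(8 + 11) = 1/19 ≈ 0.052632)
w(R, u) = -9/2 - 20*R (w(R, u) = -9/2 + (-5*4)*R = -9/2 - 20*R)
(159 + w(-8/8, W))*(-101) = (159 + (-9/2 - (-160)/8))*(-101) = (159 + (-9/2 - 20*(-1)))*(-101) = (159 + (-9/2 + 20))*(-101) = (159 + 31/2)*(-101) = (349/2)*(-101) = -35249/2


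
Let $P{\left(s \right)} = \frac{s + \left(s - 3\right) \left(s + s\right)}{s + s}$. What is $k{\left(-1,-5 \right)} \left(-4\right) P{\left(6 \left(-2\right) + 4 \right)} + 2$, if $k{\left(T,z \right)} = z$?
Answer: $-208$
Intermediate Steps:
$P{\left(s \right)} = \frac{s + 2 s \left(-3 + s\right)}{2 s}$ ($P{\left(s \right)} = \frac{s + \left(-3 + s\right) 2 s}{2 s} = \left(s + 2 s \left(-3 + s\right)\right) \frac{1}{2 s} = \frac{s + 2 s \left(-3 + s\right)}{2 s}$)
$k{\left(-1,-5 \right)} \left(-4\right) P{\left(6 \left(-2\right) + 4 \right)} + 2 = \left(-5\right) \left(-4\right) \left(- \frac{5}{2} + \left(6 \left(-2\right) + 4\right)\right) + 2 = 20 \left(- \frac{5}{2} + \left(-12 + 4\right)\right) + 2 = 20 \left(- \frac{5}{2} - 8\right) + 2 = 20 \left(- \frac{21}{2}\right) + 2 = -210 + 2 = -208$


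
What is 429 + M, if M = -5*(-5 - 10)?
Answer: 504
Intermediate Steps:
M = 75 (M = -5*(-15) = 75)
429 + M = 429 + 75 = 504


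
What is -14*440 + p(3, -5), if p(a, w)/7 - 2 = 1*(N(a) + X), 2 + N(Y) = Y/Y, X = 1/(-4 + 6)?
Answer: -12299/2 ≈ -6149.5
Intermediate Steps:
X = 1/2 ≈ 0.50000
N(Y) = -1 (N(Y) = -2 + Y/Y = -2 + 1 = -1)
p(a, w) = 21/2 (p(a, w) = 14 + 7*(1*(-1 + 1/2)) = 14 + 7*(1*(-1/2)) = 14 + 7*(-1/2) = 14 - 7/2 = 21/2)
-14*440 + p(3, -5) = -14*440 + 21/2 = -6160 + 21/2 = -12299/2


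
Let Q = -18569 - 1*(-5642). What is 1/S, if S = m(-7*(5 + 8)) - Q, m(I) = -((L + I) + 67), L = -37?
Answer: 1/12988 ≈ 7.6994e-5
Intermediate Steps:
Q = -12927 (Q = -18569 + 5642 = -12927)
m(I) = -30 - I (m(I) = -((-37 + I) + 67) = -(30 + I) = -30 - I)
S = 12988 (S = (-30 - (-7)*(5 + 8)) - 1*(-12927) = (-30 - (-7)*13) + 12927 = (-30 - 1*(-91)) + 12927 = (-30 + 91) + 12927 = 61 + 12927 = 12988)
1/S = 1/12988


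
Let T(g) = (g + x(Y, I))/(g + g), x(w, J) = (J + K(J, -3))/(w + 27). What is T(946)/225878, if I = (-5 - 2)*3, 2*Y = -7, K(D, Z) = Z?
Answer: 22207/10042987636 ≈ 2.2112e-6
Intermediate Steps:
Y = -7/2 (Y = (½)*(-7) = -7/2 ≈ -3.5000)
I = -21 (I = -7*3 = -21)
x(w, J) = (-3 + J)/(27 + w) (x(w, J) = (J - 3)/(w + 27) = (-3 + J)/(27 + w))
T(g) = (-48/47 + g)/(2*g) (T(g) = (g + (-3 - 21)/(27 - 7/2))/(g + g) = (g - 24/(47/2))/((2*g)) = (g + (2/47)*(-24))*(1/(2*g)) = (g - 48/47)*(1/(2*g)) = (-48/47 + g)*(1/(2*g)) = (-48/47 + g)/(2*g))
T(946)/225878 = ((1/94)*(-48 + 47*946)/946)/225878 = ((1/94)*(1/946)*(-48 + 44462))*(1/225878) = ((1/94)*(1/946)*44414)*(1/225878) = (22207/44462)*(1/225878) = 22207/10042987636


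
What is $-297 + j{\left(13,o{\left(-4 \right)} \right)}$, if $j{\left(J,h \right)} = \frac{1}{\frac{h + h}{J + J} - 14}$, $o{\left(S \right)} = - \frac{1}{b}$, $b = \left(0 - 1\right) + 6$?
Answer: $- \frac{270632}{911} \approx -297.07$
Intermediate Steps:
$b = 5$ ($b = -1 + 6 = 5$)
$o{\left(S \right)} = - \frac{1}{5}$
$j{\left(J,h \right)} = \frac{1}{-14 + \frac{h}{J}}$ ($j{\left(J,h \right)} = \frac{1}{\frac{2 h}{2 J} - 14} = \frac{1}{2 h \frac{1}{2 J} - 14} = \frac{1}{\frac{h}{J} - 14} = \frac{1}{-14 + \frac{h}{J}}$)
$-297 + j{\left(13,o{\left(-4 \right)} \right)} = -297 + \frac{13}{- \frac{1}{5} - 182} = -297 + \frac{13}{- \frac{911}{5}} = -297 + 13 \left(- \frac{5}{911}\right) = -297 - \frac{65}{911} = - \frac{270632}{911}$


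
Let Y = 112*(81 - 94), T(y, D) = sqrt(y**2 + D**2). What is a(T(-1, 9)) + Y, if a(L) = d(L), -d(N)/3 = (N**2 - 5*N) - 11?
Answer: -1669 + 15*sqrt(82) ≈ -1533.2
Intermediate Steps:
T(y, D) = sqrt(D**2 + y**2)
d(N) = 33 - 3*N**2 + 15*N (d(N) = -3*((N**2 - 5*N) - 11) = -3*(-11 + N**2 - 5*N) = 33 - 3*N**2 + 15*N)
a(L) = 33 - 3*L**2 + 15*L
Y = -1456 (Y = 112*(-13) = -1456)
a(T(-1, 9)) + Y = (33 - 3*(sqrt(9**2 + (-1)**2))**2 + 15*sqrt(9**2 + (-1)**2)) - 1456 = (33 - 3*(sqrt(81 + 1))**2 + 15*sqrt(81 + 1)) - 1456 = (33 - 3*(sqrt(82))**2 + 15*sqrt(82)) - 1456 = (33 - 3*82 + 15*sqrt(82)) - 1456 = (33 - 246 + 15*sqrt(82)) - 1456 = (-213 + 15*sqrt(82)) - 1456 = -1669 + 15*sqrt(82)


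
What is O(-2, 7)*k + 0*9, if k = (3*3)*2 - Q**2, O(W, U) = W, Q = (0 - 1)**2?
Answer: -34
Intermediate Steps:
Q = 1 (Q = (-1)**2 = 1)
k = 17 (k = (3*3)*2 - 1*1**2 = 9*2 - 1*1 = 18 - 1 = 17)
O(-2, 7)*k + 0*9 = -2*17 + 0*9 = -34 + 0 = -34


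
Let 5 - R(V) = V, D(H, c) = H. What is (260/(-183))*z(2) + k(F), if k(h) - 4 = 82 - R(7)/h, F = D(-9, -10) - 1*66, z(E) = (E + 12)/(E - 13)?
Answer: 1472536/16775 ≈ 87.782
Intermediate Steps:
z(E) = (12 + E)/(-13 + E)
R(V) = 5 - V
F = -75 (F = -9 - 1*66 = -9 - 66 = -75)
k(h) = 86 + 2/h (k(h) = 4 + (82 - (5 - 1*7)/h) = 4 + (82 - (5 - 7)/h) = 4 + (82 - (-2)/h) = 4 + (82 + 2/h) = 86 + 2/h)
(260/(-183))*z(2) + k(F) = (260/(-183))*((12 + 2)/(-13 + 2)) + (86 + 2/(-75)) = (260*(-1/183))*(14/(-11)) + (86 + 2*(-1/75)) = -(-260)*14/2013 + (86 - 2/75) = -260/183*(-14/11) + 6448/75 = 3640/2013 + 6448/75 = 1472536/16775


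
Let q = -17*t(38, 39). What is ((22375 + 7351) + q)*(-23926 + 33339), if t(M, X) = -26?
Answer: 283971384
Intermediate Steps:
q = 442 (q = -17*(-26) = 442)
((22375 + 7351) + q)*(-23926 + 33339) = ((22375 + 7351) + 442)*(-23926 + 33339) = (29726 + 442)*9413 = 30168*9413 = 283971384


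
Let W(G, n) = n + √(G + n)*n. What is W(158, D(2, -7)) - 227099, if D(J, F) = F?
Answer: -227106 - 7*√151 ≈ -2.2719e+5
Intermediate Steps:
W(G, n) = n + n*√(G + n)
W(158, D(2, -7)) - 227099 = -7*(1 + √(158 - 7)) - 227099 = -7*(1 + √151) - 227099 = (-7 - 7*√151) - 227099 = -227106 - 7*√151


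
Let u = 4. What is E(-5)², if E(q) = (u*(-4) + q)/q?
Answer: 441/25 ≈ 17.640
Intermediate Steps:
E(q) = (-16 + q)/q (E(q) = (4*(-4) + q)/q = (-16 + q)/q)
E(-5)² = ((-16 - 5)/(-5))² = (-⅕*(-21))² = (21/5)² = 441/25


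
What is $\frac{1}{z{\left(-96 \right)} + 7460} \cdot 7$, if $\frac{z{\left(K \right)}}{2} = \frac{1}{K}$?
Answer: $\frac{336}{358079} \approx 0.00093834$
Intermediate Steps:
$z{\left(K \right)} = \frac{2}{K}$
$\frac{1}{z{\left(-96 \right)} + 7460} \cdot 7 = \frac{1}{\frac{2}{-96} + 7460} \cdot 7 = \frac{1}{2 \left(- \frac{1}{96}\right) + 7460} \cdot 7 = \frac{1}{- \frac{1}{48} + 7460} \cdot 7 = \frac{1}{\frac{358079}{48}} \cdot 7 = \frac{48}{358079} \cdot 7 = \frac{336}{358079}$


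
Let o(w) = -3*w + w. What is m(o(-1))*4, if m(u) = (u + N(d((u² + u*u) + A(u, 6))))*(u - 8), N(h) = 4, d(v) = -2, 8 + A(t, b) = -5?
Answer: -144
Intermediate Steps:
A(t, b) = -13 (A(t, b) = -8 - 5 = -13)
o(w) = -2*w
m(u) = (-8 + u)*(4 + u) (m(u) = (u + 4)*(u - 8) = (4 + u)*(-8 + u) = (-8 + u)*(4 + u))
m(o(-1))*4 = (-32 + (-2*(-1))² - (-8)*(-1))*4 = (-32 + 2² - 4*2)*4 = (-32 + 4 - 8)*4 = -36*4 = -144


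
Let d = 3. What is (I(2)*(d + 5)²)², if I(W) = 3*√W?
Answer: 73728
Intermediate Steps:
(I(2)*(d + 5)²)² = ((3*√2)*(3 + 5)²)² = ((3*√2)*8²)² = ((3*√2)*64)² = (192*√2)² = 73728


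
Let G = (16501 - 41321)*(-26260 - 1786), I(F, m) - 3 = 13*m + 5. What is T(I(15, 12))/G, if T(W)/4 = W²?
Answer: 13448/87012715 ≈ 0.00015455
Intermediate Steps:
I(F, m) = 8 + 13*m (I(F, m) = 3 + (13*m + 5) = 3 + (5 + 13*m) = 8 + 13*m)
G = 696101720 (G = -24820*(-28046) = 696101720)
T(W) = 4*W²
T(I(15, 12))/G = (4*(8 + 13*12)²)/696101720 = (4*(8 + 156)²)*(1/696101720) = (4*164²)*(1/696101720) = (4*26896)*(1/696101720) = 107584*(1/696101720) = 13448/87012715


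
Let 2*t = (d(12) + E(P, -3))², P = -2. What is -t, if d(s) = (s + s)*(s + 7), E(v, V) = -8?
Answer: -100352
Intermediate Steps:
d(s) = 2*s*(7 + s) (d(s) = (2*s)*(7 + s) = 2*s*(7 + s))
t = 100352 (t = (2*12*(7 + 12) - 8)²/2 = (2*12*19 - 8)²/2 = (456 - 8)²/2 = (½)*448² = (½)*200704 = 100352)
-t = -1*100352 = -100352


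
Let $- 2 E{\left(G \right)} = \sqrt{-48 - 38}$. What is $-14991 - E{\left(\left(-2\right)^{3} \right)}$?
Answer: $-14991 + \frac{i \sqrt{86}}{2} \approx -14991.0 + 4.6368 i$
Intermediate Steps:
$E{\left(G \right)} = - \frac{i \sqrt{86}}{2}$ ($E{\left(G \right)} = - \frac{\sqrt{-48 - 38}}{2} = - \frac{\sqrt{-86}}{2} = - \frac{i \sqrt{86}}{2}$)
$-14991 - E{\left(\left(-2\right)^{3} \right)} = -14991 - - \frac{i \sqrt{86}}{2} = -14991 + \frac{i \sqrt{86}}{2}$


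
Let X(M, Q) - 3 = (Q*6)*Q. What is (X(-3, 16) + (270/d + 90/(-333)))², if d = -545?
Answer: 38485881282601/16265089 ≈ 2.3662e+6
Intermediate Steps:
X(M, Q) = 3 + 6*Q² (X(M, Q) = 3 + (Q*6)*Q = 3 + (6*Q)*Q = 3 + 6*Q²)
(X(-3, 16) + (270/d + 90/(-333)))² = ((3 + 6*16²) + (270/(-545) + 90/(-333)))² = ((3 + 6*256) + (270*(-1/545) + 90*(-1/333)))² = ((3 + 1536) + (-54/109 - 10/37))² = (1539 - 3088/4033)² = (6203699/4033)² = 38485881282601/16265089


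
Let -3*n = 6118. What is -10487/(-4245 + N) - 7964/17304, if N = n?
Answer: 98563963/81558078 ≈ 1.2085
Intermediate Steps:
n = -6118/3 (n = -⅓*6118 = -6118/3 ≈ -2039.3)
N = -6118/3 ≈ -2039.3
-10487/(-4245 + N) - 7964/17304 = -10487/(-4245 - 6118/3) - 7964/17304 = -10487/(-18853/3) - 7964*1/17304 = -10487*(-3/18853) - 1991/4326 = 31461/18853 - 1991/4326 = 98563963/81558078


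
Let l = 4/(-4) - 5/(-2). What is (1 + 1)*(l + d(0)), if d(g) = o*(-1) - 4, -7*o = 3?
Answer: -29/7 ≈ -4.1429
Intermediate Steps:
o = -3/7 (o = -1/7*3 = -3/7 ≈ -0.42857)
d(g) = -25/7 (d(g) = -3/7*(-1) - 4 = 3/7 - 4 = -25/7)
l = 3/2 (l = 4*(-1/4) - 5*(-1/2) = -1 + 5/2 = 3/2 ≈ 1.5000)
(1 + 1)*(l + d(0)) = (1 + 1)*(3/2 - 25/7) = 2*(-29/14) = -29/7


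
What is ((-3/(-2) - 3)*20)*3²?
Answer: -270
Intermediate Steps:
((-3/(-2) - 3)*20)*3² = ((-3*(-½) - 3)*20)*9 = ((3/2 - 3)*20)*9 = -3/2*20*9 = -30*9 = -270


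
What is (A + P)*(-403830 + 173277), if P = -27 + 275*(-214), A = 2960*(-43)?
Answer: 42919054821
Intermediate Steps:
A = -127280
P = -58877 (P = -27 - 58850 = -58877)
(A + P)*(-403830 + 173277) = (-127280 - 58877)*(-403830 + 173277) = -186157*(-230553) = 42919054821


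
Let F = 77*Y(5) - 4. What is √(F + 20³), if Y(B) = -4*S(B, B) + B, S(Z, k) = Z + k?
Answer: 3*√589 ≈ 72.808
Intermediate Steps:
Y(B) = -7*B (Y(B) = -4*(B + B) + B = -8*B + B = -7*B)
F = -2699 (F = 77*(-7*5) - 4 = 77*(-35) - 4 = -2695 - 4 = -2699)
√(F + 20³) = √(-2699 + 20³) = √(-2699 + 8000) = √5301 = 3*√589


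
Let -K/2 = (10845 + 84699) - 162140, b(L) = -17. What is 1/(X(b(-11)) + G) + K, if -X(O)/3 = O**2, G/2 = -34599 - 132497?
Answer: 44627178327/335059 ≈ 1.3319e+5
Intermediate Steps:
G = -334192 (G = 2*(-34599 - 132497) = 2*(-167096) = -334192)
X(O) = -3*O**2
K = 133192 (K = -2*((10845 + 84699) - 162140) = -2*(95544 - 162140) = -2*(-66596) = 133192)
1/(X(b(-11)) + G) + K = 1/(-3*(-17)**2 - 334192) + 133192 = 1/(-3*289 - 334192) + 133192 = 1/(-867 - 334192) + 133192 = 1/(-335059) + 133192 = -1/335059 + 133192 = 44627178327/335059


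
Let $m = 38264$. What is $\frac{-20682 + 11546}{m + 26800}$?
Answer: $- \frac{1142}{8133} \approx -0.14042$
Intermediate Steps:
$\frac{-20682 + 11546}{m + 26800} = \frac{-20682 + 11546}{38264 + 26800} = - \frac{9136}{65064} = \left(-9136\right) \frac{1}{65064} = - \frac{1142}{8133}$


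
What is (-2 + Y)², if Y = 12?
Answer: 100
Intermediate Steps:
(-2 + Y)² = (-2 + 12)² = 10² = 100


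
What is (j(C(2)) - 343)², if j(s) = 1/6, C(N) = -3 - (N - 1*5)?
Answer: 4231249/36 ≈ 1.1753e+5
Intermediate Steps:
C(N) = 2 - N (C(N) = -3 - (N - 5) = -3 - (-5 + N) = -3 + (5 - N) = 2 - N)
j(s) = ⅙
(j(C(2)) - 343)² = (⅙ - 343)² = (-2057/6)² = 4231249/36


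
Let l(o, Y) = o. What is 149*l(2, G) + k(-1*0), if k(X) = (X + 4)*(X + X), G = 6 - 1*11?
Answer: 298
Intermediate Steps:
G = -5 (G = 6 - 11 = -5)
k(X) = 2*X*(4 + X) (k(X) = (4 + X)*(2*X) = 2*X*(4 + X))
149*l(2, G) + k(-1*0) = 149*2 + 2*(-1*0)*(4 - 1*0) = 298 + 2*0*(4 + 0) = 298 + 2*0*4 = 298 + 0 = 298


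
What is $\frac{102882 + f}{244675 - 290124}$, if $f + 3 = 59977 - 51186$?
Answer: $- \frac{111670}{45449} \approx -2.457$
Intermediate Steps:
$f = 8788$ ($f = -3 + \left(59977 - 51186\right) = -3 + 8791 = 8788$)
$\frac{102882 + f}{244675 - 290124} = \frac{102882 + 8788}{244675 - 290124} = \frac{111670}{-45449} = 111670 \left(- \frac{1}{45449}\right) = - \frac{111670}{45449}$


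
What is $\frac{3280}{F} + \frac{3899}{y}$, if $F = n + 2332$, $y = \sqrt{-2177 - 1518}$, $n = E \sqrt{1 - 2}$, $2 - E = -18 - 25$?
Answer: $\frac{186560}{132689} - \frac{3600 i}{132689} - \frac{3899 i \sqrt{3695}}{3695} \approx 1.406 - 64.17 i$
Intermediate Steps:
$E = 45$ ($E = 2 - \left(-18 - 25\right) = 2 - -43 = 2 + 43 = 45$)
$n = 45 i$ ($n = 45 \sqrt{1 - 2} = 45 \sqrt{-1} = 45 i \approx 45.0 i$)
$y = i \sqrt{3695}$ ($y = \sqrt{-3695} = i \sqrt{3695} \approx 60.786 i$)
$F = 2332 + 45 i$ ($F = 45 i + 2332 = 2332 + 45 i \approx 2332.0 + 45.0 i$)
$\frac{3280}{F} + \frac{3899}{y} = \frac{3280}{2332 + 45 i} + \frac{3899}{i \sqrt{3695}} = 3280 \frac{2332 - 45 i}{5440249} + 3899 \left(- \frac{i \sqrt{3695}}{3695}\right) = \frac{80 \left(2332 - 45 i\right)}{132689} - \frac{3899 i \sqrt{3695}}{3695}$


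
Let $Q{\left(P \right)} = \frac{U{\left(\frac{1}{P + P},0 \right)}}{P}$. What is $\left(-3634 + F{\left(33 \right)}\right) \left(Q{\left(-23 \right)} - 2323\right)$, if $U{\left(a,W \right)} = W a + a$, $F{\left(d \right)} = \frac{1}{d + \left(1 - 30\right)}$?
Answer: $\frac{35723149155}{4232} \approx 8.4412 \cdot 10^{6}$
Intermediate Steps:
$F{\left(d \right)} = \frac{1}{-29 + d}$ ($F{\left(d \right)} = \frac{1}{d - 29} = \frac{1}{-29 + d}$)
$U{\left(a,W \right)} = a + W a$
$Q{\left(P \right)} = \frac{1}{2 P^{2}}$ ($Q{\left(P \right)} = \frac{\frac{1}{P + P} \left(1 + 0\right)}{P} = \frac{\frac{1}{2 P} 1}{P} = \frac{\frac{1}{2} \frac{1}{P}}{P} = \frac{1}{2 P^{2}}$)
$\left(-3634 + F{\left(33 \right)}\right) \left(Q{\left(-23 \right)} - 2323\right) = \left(-3634 + \frac{1}{-29 + 33}\right) \left(\frac{1}{2 \cdot 529} - 2323\right) = \left(-3634 + \frac{1}{4}\right) \left(\frac{1}{2} \cdot \frac{1}{529} - 2323\right) = \left(-3634 + \frac{1}{4}\right) \left(\frac{1}{1058} - 2323\right) = \left(- \frac{14535}{4}\right) \left(- \frac{2457733}{1058}\right) = \frac{35723149155}{4232}$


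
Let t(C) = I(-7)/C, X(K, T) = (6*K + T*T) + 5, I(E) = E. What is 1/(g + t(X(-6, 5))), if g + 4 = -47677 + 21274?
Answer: -6/158435 ≈ -3.7870e-5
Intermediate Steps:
X(K, T) = 5 + T² + 6*K (X(K, T) = (6*K + T²) + 5 = (T² + 6*K) + 5 = 5 + T² + 6*K)
g = -26407 (g = -4 + (-47677 + 21274) = -4 - 26403 = -26407)
t(C) = -7/C
1/(g + t(X(-6, 5))) = 1/(-26407 - 7/(5 + 5² + 6*(-6))) = 1/(-26407 - 7/(5 + 25 - 36)) = 1/(-26407 - 7/(-6)) = 1/(-26407 - 7*(-⅙)) = 1/(-26407 + 7/6) = 1/(-158435/6) = -6/158435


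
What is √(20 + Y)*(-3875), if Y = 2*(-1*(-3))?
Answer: -3875*√26 ≈ -19759.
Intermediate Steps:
Y = 6 (Y = 2*3 = 6)
√(20 + Y)*(-3875) = √(20 + 6)*(-3875) = √26*(-3875) = -3875*√26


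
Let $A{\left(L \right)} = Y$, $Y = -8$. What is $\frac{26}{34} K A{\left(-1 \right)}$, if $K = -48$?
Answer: $\frac{4992}{17} \approx 293.65$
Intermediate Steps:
$A{\left(L \right)} = -8$
$\frac{26}{34} K A{\left(-1 \right)} = \frac{26}{34} \left(-48\right) \left(-8\right) = 26 \cdot \frac{1}{34} \left(-48\right) \left(-8\right) = \frac{13}{17} \left(-48\right) \left(-8\right) = \left(- \frac{624}{17}\right) \left(-8\right) = \frac{4992}{17}$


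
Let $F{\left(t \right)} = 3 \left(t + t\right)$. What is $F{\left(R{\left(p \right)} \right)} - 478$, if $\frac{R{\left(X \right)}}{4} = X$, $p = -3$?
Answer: $-550$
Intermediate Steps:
$R{\left(X \right)} = 4 X$
$F{\left(t \right)} = 6 t$ ($F{\left(t \right)} = 3 \cdot 2 t = 6 t$)
$F{\left(R{\left(p \right)} \right)} - 478 = 6 \cdot 4 \left(-3\right) - 478 = 6 \left(-12\right) - 478 = -72 - 478 = -550$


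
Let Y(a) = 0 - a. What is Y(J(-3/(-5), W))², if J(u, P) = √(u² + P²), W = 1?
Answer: 34/25 ≈ 1.3600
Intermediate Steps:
J(u, P) = √(P² + u²)
Y(a) = -a
Y(J(-3/(-5), W))² = (-√(1² + (-3/(-5))²))² = (-√(1 + (-3*(-⅕))²))² = (-√(1 + (⅗)²))² = (-√(1 + 9/25))² = (-√(34/25))² = (-√34/5)² = 34/25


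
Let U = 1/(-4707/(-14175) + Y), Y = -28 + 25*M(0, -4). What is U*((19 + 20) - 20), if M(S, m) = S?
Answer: -29925/43577 ≈ -0.68672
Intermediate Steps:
Y = -28 (Y = -28 + 25*0 = -28 + 0 = -28)
U = -1575/43577 (U = 1/(-4707/(-14175) - 28) = 1/(-4707*(-1/14175) - 28) = 1/(523/1575 - 28) = 1/(-43577/1575) = -1575/43577 ≈ -0.036143)
U*((19 + 20) - 20) = -1575*((19 + 20) - 20)/43577 = -1575*(39 - 20)/43577 = -1575/43577*19 = -29925/43577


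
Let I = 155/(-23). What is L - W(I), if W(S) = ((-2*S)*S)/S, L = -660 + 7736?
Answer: 162438/23 ≈ 7062.5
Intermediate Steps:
L = 7076
I = -155/23 (I = 155*(-1/23) = -155/23 ≈ -6.7391)
W(S) = -2*S (W(S) = (-2*S²)/S = -2*S)
L - W(I) = 7076 - (-2)*(-155)/23 = 7076 - 1*310/23 = 7076 - 310/23 = 162438/23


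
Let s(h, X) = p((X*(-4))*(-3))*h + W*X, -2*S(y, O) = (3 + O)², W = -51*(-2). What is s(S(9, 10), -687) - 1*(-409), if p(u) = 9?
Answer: -140851/2 ≈ -70426.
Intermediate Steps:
W = 102
S(y, O) = -(3 + O)²/2
s(h, X) = 9*h + 102*X
s(S(9, 10), -687) - 1*(-409) = (9*(-(3 + 10)²/2) + 102*(-687)) - 1*(-409) = (9*(-½*13²) - 70074) + 409 = (9*(-½*169) - 70074) + 409 = (9*(-169/2) - 70074) + 409 = (-1521/2 - 70074) + 409 = -141669/2 + 409 = -140851/2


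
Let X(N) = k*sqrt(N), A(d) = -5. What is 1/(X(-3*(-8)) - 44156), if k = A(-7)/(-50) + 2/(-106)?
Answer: -1550427550/68460678892253 - 11395*sqrt(6)/136921357784506 ≈ -2.2647e-5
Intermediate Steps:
k = 43/530 (k = -5/(-50) + 2/(-106) = -5*(-1/50) + 2*(-1/106) = 1/10 - 1/53 = 43/530 ≈ 0.081132)
X(N) = 43*sqrt(N)/530
1/(X(-3*(-8)) - 44156) = 1/(43*sqrt(-3*(-8))/530 - 44156) = 1/(43*sqrt(24)/530 - 44156) = 1/(43*(2*sqrt(6))/530 - 44156) = 1/(43*sqrt(6)/265 - 44156) = 1/(-44156 + 43*sqrt(6)/265)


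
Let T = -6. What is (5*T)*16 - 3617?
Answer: -4097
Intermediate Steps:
(5*T)*16 - 3617 = (5*(-6))*16 - 3617 = -30*16 - 3617 = -480 - 3617 = -4097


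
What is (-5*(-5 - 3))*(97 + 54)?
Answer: 6040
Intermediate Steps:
(-5*(-5 - 3))*(97 + 54) = -5*(-8)*151 = 40*151 = 6040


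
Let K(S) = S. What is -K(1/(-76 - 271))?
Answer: 1/347 ≈ 0.0028818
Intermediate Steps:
-K(1/(-76 - 271)) = -1/(-76 - 271) = -1/(-347) = -1*(-1/347) = 1/347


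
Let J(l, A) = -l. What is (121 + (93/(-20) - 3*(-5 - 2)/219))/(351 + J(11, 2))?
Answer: 170011/496400 ≈ 0.34249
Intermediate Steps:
(121 + (93/(-20) - 3*(-5 - 2)/219))/(351 + J(11, 2)) = (121 + (93/(-20) - 3*(-5 - 2)/219))/(351 - 1*11) = (121 + (93*(-1/20) - 3*(-7)*(1/219)))/(351 - 11) = (121 + (-93/20 + 21*(1/219)))/340 = (121 + (-93/20 + 7/73))*(1/340) = (121 - 6649/1460)*(1/340) = (170011/1460)*(1/340) = 170011/496400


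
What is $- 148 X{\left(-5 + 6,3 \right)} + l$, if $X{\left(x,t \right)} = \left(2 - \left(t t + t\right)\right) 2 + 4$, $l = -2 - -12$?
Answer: $2378$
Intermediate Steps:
$l = 10$ ($l = -2 + 12 = 10$)
$X{\left(x,t \right)} = 8 - 2 t - 2 t^{2}$ ($X{\left(x,t \right)} = \left(2 - \left(t^{2} + t\right)\right) 2 + 4 = \left(2 - \left(t + t^{2}\right)\right) 2 + 4 = \left(2 - t - t^{2}\right) 2 + 4 = \left(4 - 2 t - 2 t^{2}\right) + 4 = 8 - 2 t - 2 t^{2}$)
$- 148 X{\left(-5 + 6,3 \right)} + l = - 148 \left(8 - 6 - 2 \cdot 3^{2}\right) + 10 = - 148 \left(8 - 6 - 18\right) + 10 = \left(-148\right) \left(-16\right) + 10 = 2368 + 10 = 2378$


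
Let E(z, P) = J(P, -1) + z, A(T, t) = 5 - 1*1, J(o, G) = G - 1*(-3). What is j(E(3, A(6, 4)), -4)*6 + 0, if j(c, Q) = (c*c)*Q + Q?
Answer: -624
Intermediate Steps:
J(o, G) = 3 + G (J(o, G) = G + 3 = 3 + G)
A(T, t) = 4 (A(T, t) = 5 - 1 = 4)
E(z, P) = 2 + z (E(z, P) = (3 - 1) + z = 2 + z)
j(c, Q) = Q + Q*c**2 (j(c, Q) = c**2*Q + Q = Q*c**2 + Q = Q + Q*c**2)
j(E(3, A(6, 4)), -4)*6 + 0 = -4*(1 + (2 + 3)**2)*6 + 0 = -4*(1 + 5**2)*6 + 0 = -4*(1 + 25)*6 + 0 = -4*26*6 + 0 = -104*6 + 0 = -624 + 0 = -624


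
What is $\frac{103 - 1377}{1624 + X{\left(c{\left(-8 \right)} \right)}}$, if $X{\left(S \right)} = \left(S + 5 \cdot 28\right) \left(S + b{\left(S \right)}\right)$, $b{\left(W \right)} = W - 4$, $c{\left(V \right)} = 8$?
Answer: $- \frac{637}{1700} \approx -0.37471$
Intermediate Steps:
$b{\left(W \right)} = -4 + W$ ($b{\left(W \right)} = W - 4 = -4 + W$)
$X{\left(S \right)} = \left(-4 + 2 S\right) \left(140 + S\right)$ ($X{\left(S \right)} = \left(S + 5 \cdot 28\right) \left(S + \left(-4 + S\right)\right) = \left(S + 140\right) \left(-4 + 2 S\right) = \left(140 + S\right) \left(-4 + 2 S\right) = \left(-4 + 2 S\right) \left(140 + S\right)$)
$\frac{103 - 1377}{1624 + X{\left(c{\left(-8 \right)} \right)}} = \frac{103 - 1377}{1624 + \left(-560 + 2 \cdot 8^{2} + 276 \cdot 8\right)} = - \frac{1274}{1624 + \left(-560 + 2 \cdot 64 + 2208\right)} = - \frac{1274}{1624 + \left(-560 + 128 + 2208\right)} = - \frac{1274}{1624 + 1776} = - \frac{1274}{3400} = \left(-1274\right) \frac{1}{3400} = - \frac{637}{1700}$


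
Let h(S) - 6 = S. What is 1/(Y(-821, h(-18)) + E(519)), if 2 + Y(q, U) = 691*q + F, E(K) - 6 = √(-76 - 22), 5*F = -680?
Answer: -567443/321991558347 - 7*I*√2/321991558347 ≈ -1.7623e-6 - 3.0745e-11*I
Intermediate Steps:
F = -136 (F = (⅕)*(-680) = -136)
h(S) = 6 + S
E(K) = 6 + 7*I*√2 (E(K) = 6 + √(-76 - 22) = 6 + √(-98) = 6 + 7*I*√2)
Y(q, U) = -138 + 691*q (Y(q, U) = -2 + (691*q - 136) = -2 + (-136 + 691*q) = -138 + 691*q)
1/(Y(-821, h(-18)) + E(519)) = 1/((-138 + 691*(-821)) + (6 + 7*I*√2)) = 1/((-138 - 567311) + (6 + 7*I*√2)) = 1/(-567449 + (6 + 7*I*√2)) = 1/(-567443 + 7*I*√2)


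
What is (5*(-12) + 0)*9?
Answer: -540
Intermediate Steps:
(5*(-12) + 0)*9 = (-60 + 0)*9 = -60*9 = -540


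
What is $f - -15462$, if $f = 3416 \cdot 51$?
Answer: $189678$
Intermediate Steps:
$f = 174216$
$f - -15462 = 174216 - -15462 = 174216 + 15462 = 189678$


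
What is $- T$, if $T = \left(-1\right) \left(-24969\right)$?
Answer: $-24969$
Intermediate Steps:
$T = 24969$
$- T = \left(-1\right) 24969 = -24969$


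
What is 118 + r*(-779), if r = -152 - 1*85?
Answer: 184741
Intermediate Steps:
r = -237 (r = -152 - 85 = -237)
118 + r*(-779) = 118 - 237*(-779) = 118 + 184623 = 184741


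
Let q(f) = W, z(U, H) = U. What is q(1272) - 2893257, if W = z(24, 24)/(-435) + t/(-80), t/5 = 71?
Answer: -6712366663/2320 ≈ -2.8933e+6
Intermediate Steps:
t = 355 (t = 5*71 = 355)
W = -10423/2320 (W = 24/(-435) + 355/(-80) = 24*(-1/435) + 355*(-1/80) = -8/145 - 71/16 = -10423/2320 ≈ -4.4927)
q(f) = -10423/2320
q(1272) - 2893257 = -10423/2320 - 2893257 = -6712366663/2320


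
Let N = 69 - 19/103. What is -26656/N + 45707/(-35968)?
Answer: -6192285065/15933824 ≈ -388.63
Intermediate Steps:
N = 7088/103 (N = 69 - 19*1/103 = 69 - 19/103 = 7088/103 ≈ 68.816)
-26656/N + 45707/(-35968) = -26656/7088/103 + 45707/(-35968) = -26656*103/7088 + 45707*(-1/35968) = -171598/443 - 45707/35968 = -6192285065/15933824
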